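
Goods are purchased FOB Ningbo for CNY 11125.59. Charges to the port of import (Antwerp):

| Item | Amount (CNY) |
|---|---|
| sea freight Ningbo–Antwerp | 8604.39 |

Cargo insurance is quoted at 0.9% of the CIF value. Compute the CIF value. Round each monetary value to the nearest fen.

CIF value: CNY 19909.16

Let C be the CIF value. C = FOB price + freight + 0.9% × C
C − 0.9% × C = 11125.59 + 8604.39
0.991 × C = 19729.98
C = 19729.98 / 0.991 = 19909.16
Insurance premium = 0.9% × 19909.16 = 179.18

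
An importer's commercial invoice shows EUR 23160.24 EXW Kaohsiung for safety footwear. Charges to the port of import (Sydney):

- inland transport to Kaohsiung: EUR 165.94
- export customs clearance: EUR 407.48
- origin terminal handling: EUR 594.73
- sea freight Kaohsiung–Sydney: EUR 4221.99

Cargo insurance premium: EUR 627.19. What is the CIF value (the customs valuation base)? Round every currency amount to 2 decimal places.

CIF value: EUR 29177.57

CIF = EXW price + pre-shipment costs + freight + insurance
CIF = 23160.24 + 165.94 + 407.48 + 594.73 + 4221.99 + 627.19 = 29177.57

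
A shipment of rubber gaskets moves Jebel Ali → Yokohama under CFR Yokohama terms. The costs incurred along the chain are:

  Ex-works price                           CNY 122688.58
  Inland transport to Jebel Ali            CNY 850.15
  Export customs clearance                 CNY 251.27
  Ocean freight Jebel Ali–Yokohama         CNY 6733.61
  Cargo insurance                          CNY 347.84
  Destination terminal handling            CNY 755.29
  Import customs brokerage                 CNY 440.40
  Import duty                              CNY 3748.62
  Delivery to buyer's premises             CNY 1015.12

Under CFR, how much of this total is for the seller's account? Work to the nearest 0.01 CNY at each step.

CFR: the seller pays costs through ocean freight to the destination port, but not insurance.
Seller's account: goods 122688.58 + inland to port 850.15 + export clearance 251.27 + freight 6733.61 = 130523.61
Buyer's account: insurance 347.84 + destination terminal 755.29 + brokerage 440.40 + duty 3748.62 + delivery 1015.12 = 6307.27

Seller's account: CNY 130523.61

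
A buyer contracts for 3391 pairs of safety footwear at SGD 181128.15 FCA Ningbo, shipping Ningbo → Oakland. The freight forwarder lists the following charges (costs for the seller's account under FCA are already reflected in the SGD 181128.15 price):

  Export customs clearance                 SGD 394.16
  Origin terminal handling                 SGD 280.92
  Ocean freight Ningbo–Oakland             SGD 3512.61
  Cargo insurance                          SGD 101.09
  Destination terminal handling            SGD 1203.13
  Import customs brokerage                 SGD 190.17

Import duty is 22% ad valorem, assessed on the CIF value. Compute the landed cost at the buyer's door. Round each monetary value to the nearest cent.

Total landed cost: SGD 227121.08

FCA: the seller delivers export-cleared goods to the carrier; the buyer bears costs from that point.
Already in the invoice (seller's account under FCA): export clearance — exclude.
CIF value = FCA price + origin terminal + freight + insurance = 181128.15 + 280.92 + 3512.61 + 101.09 = 185022.77
Import duty = 185022.77 × 22% = 40705.01
Buyer bears: origin terminal 280.92 + freight 3512.61 + insurance 101.09 + destination terminal 1203.13 + brokerage 190.17 + duty 40705.01 = 45992.93
Landed cost = invoice 181128.15 + 45992.93 = 227121.08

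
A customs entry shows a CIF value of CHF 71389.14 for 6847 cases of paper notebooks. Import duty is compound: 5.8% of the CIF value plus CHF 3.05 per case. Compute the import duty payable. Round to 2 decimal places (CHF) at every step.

Ad valorem component: 71389.14 × 5.8% = 4140.57
Specific component: 6847 × 3.05 = 20883.35
Import duty = 4140.57 + 20883.35 = 25023.92

Import duty: CHF 25023.92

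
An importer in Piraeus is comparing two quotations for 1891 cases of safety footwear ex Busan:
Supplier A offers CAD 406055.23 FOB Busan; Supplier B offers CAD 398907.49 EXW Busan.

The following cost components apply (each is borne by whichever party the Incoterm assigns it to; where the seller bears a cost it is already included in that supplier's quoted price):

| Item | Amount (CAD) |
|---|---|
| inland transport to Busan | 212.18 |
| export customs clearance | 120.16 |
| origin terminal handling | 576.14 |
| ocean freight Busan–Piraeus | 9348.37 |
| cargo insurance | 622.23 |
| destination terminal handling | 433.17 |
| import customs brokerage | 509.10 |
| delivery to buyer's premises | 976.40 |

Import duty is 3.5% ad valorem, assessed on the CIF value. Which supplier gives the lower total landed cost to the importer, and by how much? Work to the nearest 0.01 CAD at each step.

Supplier B is cheaper by CAD 6457.63

Supplier A (FOB):
CIF value = FOB price + freight + insurance = 406055.23 + 9348.37 + 622.23 = 416025.83
Import duty = 416025.83 × 3.5% = 14560.90
Buyer bears (A): 9348.37 + 622.23 + 433.17 + 509.10 + 976.40 = 11889.27
Landed cost (A) = invoice 406055.23 + 11889.27 + duty 14560.90 = 432505.40
Supplier B (EXW):
CIF value = EXW price + inland to port + export clearance + origin terminal + freight + insurance = 398907.49 + 212.18 + 120.16 + 576.14 + 9348.37 + 622.23 = 409786.57
Import duty = 409786.57 × 3.5% = 14342.53
Buyer bears (B): 212.18 + 120.16 + 576.14 + 9348.37 + 622.23 + 433.17 + 509.10 + 976.40 = 12797.75
Landed cost (B) = invoice 398907.49 + 12797.75 + duty 14342.53 = 426047.77
Difference = |432505.40 − 426047.77| = 6457.63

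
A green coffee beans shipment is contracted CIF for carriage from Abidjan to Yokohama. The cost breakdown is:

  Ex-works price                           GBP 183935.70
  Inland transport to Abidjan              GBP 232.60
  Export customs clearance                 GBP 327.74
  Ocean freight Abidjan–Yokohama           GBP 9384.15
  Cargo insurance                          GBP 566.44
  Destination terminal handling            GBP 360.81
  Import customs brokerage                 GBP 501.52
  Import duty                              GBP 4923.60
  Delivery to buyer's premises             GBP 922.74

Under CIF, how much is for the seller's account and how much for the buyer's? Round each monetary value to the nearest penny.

Seller: GBP 194446.63; buyer: GBP 6708.67

CIF: the seller pays costs through ocean freight and marine insurance to the destination port.
Seller's account: goods 183935.70 + inland to port 232.60 + export clearance 327.74 + freight 9384.15 + insurance 566.44 = 194446.63
Buyer's account: destination terminal 360.81 + brokerage 501.52 + duty 4923.60 + delivery 922.74 = 6708.67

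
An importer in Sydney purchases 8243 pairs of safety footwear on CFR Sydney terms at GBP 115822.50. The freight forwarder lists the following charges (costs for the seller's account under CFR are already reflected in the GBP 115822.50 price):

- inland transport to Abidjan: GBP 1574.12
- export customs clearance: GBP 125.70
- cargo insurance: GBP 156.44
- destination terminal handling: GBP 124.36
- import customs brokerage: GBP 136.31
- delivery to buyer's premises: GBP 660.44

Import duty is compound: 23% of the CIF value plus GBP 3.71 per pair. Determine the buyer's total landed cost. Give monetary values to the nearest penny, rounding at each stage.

Total landed cost: GBP 174156.74

CFR: the seller pays costs through ocean freight to the destination port, but not insurance.
Already in the invoice (seller's account under CFR): inland to port, export clearance — exclude.
CIF value = CFR price + insurance = 115822.50 + 156.44 = 115978.94
Ad valorem component: 115978.94 × 23% = 26675.16
Specific component: 8243 × 3.71 = 30581.53
Import duty = 26675.16 + 30581.53 = 57256.69
Buyer bears: insurance 156.44 + destination terminal 124.36 + brokerage 136.31 + delivery 660.44 + duty 57256.69 = 58334.24
Landed cost = invoice 115822.50 + 58334.24 = 174156.74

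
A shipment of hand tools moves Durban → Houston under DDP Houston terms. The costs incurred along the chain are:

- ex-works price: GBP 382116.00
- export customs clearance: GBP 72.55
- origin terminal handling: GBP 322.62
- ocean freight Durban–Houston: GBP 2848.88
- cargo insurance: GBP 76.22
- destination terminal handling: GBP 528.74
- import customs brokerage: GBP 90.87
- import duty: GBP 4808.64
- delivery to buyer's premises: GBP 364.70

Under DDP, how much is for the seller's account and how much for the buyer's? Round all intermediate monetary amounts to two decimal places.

Seller: GBP 391229.22; buyer: GBP 0.00

DDP: the seller bears all costs including import duty.
Seller's account: goods 382116.00 + export clearance 72.55 + origin terminal 322.62 + freight 2848.88 + insurance 76.22 + destination terminal 528.74 + brokerage 90.87 + duty 4808.64 + delivery 364.70 = 391229.22
Buyer's account: 0.00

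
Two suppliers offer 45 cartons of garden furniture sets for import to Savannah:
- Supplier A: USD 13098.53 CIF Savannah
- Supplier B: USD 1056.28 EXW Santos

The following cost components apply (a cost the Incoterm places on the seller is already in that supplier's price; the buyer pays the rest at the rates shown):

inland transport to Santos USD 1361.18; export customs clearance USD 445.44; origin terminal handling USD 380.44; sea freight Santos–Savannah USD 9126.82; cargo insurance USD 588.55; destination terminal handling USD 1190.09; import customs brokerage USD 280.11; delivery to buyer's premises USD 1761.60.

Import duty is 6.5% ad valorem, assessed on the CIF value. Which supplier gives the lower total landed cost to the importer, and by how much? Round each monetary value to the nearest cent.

Supplier B is cheaper by USD 148.90

Supplier A (CIF):
The CIF price already equals the CIF value: 13098.53
Import duty = 13098.53 × 6.5% = 851.40
Buyer bears (A): 1190.09 + 280.11 + 1761.60 = 3231.80
Landed cost (A) = invoice 13098.53 + 3231.80 + duty 851.40 = 17181.73
Supplier B (EXW):
CIF value = EXW price + inland to port + export clearance + origin terminal + freight + insurance = 1056.28 + 1361.18 + 445.44 + 380.44 + 9126.82 + 588.55 = 12958.71
Import duty = 12958.71 × 6.5% = 842.32
Buyer bears (B): 1361.18 + 445.44 + 380.44 + 9126.82 + 588.55 + 1190.09 + 280.11 + 1761.60 = 15134.23
Landed cost (B) = invoice 1056.28 + 15134.23 + duty 842.32 = 17032.83
Difference = |17181.73 − 17032.83| = 148.90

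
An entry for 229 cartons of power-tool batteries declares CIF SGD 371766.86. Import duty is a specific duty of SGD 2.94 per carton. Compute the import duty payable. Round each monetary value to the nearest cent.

Import duty: SGD 673.26

Import duty = 229 × 2.94 = 673.26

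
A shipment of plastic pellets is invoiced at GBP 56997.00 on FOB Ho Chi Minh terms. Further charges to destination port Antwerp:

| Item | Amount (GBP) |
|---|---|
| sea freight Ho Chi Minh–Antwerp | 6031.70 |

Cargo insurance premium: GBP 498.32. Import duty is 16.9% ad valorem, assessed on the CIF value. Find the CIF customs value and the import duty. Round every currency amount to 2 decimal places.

CIF = FOB price + freight + insurance
CIF = 56997.00 + 6031.70 + 498.32 = 63527.02
Import duty = 63527.02 × 16.9% = 10736.07

CIF value: GBP 63527.02; import duty: GBP 10736.07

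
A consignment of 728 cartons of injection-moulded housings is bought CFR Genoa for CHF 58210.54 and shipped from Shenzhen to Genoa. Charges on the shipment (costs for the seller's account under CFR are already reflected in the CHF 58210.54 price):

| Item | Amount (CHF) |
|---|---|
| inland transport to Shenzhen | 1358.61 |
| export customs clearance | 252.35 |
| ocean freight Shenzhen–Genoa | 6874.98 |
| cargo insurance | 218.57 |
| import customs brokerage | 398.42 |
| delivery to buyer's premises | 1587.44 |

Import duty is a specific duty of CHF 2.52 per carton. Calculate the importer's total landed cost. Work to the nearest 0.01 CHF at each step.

CFR: the seller pays costs through ocean freight to the destination port, but not insurance.
Already in the invoice (seller's account under CFR): inland to port, export clearance, freight — exclude.
CIF value = CFR price + insurance = 58210.54 + 218.57 = 58429.11
Import duty = 728 × 2.52 = 1834.56
Buyer bears: insurance 218.57 + brokerage 398.42 + delivery 1587.44 + duty 1834.56 = 4038.99
Landed cost = invoice 58210.54 + 4038.99 = 62249.53

Total landed cost: CHF 62249.53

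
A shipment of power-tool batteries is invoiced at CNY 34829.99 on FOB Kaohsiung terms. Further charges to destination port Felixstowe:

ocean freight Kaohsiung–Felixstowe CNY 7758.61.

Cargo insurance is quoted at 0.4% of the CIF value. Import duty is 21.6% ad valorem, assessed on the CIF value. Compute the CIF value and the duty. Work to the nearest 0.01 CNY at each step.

CIF value: CNY 42759.64; import duty: CNY 9236.08

Let C be the CIF value. C = FOB price + freight + 0.4% × C
C − 0.4% × C = 34829.99 + 7758.61
0.996 × C = 42588.60
C = 42588.60 / 0.996 = 42759.64
Insurance premium = 0.4% × 42759.64 = 171.04
Import duty = 42759.64 × 21.6% = 9236.08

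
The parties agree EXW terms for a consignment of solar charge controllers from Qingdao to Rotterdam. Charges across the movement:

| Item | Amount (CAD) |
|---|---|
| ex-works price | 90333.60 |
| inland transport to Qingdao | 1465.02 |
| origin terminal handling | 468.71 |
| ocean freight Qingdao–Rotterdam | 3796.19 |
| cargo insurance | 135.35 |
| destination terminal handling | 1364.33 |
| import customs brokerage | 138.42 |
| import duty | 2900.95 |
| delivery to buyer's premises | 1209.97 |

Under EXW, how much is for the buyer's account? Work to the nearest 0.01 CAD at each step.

Buyer's account: CAD 11478.94

EXW: the seller makes goods available at their premises; the buyer bears all onward costs.
Seller's account: goods 90333.60 = 90333.60
Buyer's account: inland to port 1465.02 + origin terminal 468.71 + freight 3796.19 + insurance 135.35 + destination terminal 1364.33 + brokerage 138.42 + duty 2900.95 + delivery 1209.97 = 11478.94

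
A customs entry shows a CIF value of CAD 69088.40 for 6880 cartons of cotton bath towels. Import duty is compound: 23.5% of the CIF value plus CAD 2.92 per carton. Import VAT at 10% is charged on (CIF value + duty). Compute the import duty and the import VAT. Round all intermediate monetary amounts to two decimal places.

Import duty: CAD 36325.37; import VAT: CAD 10541.38

Ad valorem component: 69088.40 × 23.5% = 16235.77
Specific component: 6880 × 2.92 = 20089.60
Import duty = 16235.77 + 20089.60 = 36325.37
VAT base = CIF + duty = 69088.40 + 36325.37 = 105413.77
Import VAT = 105413.77 × 10% = 10541.38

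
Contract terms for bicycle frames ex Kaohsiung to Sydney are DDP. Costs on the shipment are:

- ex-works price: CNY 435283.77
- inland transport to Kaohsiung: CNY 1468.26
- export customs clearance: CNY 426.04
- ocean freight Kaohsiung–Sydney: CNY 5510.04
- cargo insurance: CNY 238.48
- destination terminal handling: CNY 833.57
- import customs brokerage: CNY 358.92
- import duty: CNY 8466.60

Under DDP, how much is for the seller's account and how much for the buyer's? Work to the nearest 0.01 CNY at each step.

Seller: CNY 452585.68; buyer: CNY 0.00

DDP: the seller bears all costs including import duty.
Seller's account: goods 435283.77 + inland to port 1468.26 + export clearance 426.04 + freight 5510.04 + insurance 238.48 + destination terminal 833.57 + brokerage 358.92 + duty 8466.60 = 452585.68
Buyer's account: 0.00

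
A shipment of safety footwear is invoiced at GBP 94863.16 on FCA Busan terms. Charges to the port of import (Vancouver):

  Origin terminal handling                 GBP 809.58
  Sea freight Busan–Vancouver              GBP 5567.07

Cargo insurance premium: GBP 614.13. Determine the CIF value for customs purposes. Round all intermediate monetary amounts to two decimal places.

CIF = FCA price + pre-shipment costs + freight + insurance
CIF = 94863.16 + 809.58 + 5567.07 + 614.13 = 101853.94

CIF value: GBP 101853.94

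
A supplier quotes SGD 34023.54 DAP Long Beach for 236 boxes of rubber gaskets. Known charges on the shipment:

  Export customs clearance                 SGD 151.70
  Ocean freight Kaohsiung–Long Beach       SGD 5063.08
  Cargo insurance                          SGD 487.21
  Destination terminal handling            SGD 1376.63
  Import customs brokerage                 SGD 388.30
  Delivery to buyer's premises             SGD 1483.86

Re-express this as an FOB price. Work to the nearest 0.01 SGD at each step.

FOB price: SGD 25612.76

Not relevant to the conversion: export clearance — on the seller under both DAP and FOB; already in the DAP price and stays in the FOB price. brokerage — on the buyer under both terms; not part of either seller's price.
From DAP to FOB, the seller no longer bears: freight, insurance, destination terminal, delivery.
FOB price = 34023.54 − 5063.08 − 487.21 − 1376.63 − 1483.86 = 25612.76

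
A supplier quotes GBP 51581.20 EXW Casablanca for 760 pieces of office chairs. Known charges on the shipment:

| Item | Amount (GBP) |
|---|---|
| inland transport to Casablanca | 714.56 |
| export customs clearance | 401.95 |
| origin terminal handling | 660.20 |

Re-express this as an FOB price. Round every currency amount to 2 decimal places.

From EXW to FOB, the seller additionally bears: inland to port, export clearance, origin terminal.
FOB price = 51581.20 + 714.56 + 401.95 + 660.20 = 53357.91

FOB price: GBP 53357.91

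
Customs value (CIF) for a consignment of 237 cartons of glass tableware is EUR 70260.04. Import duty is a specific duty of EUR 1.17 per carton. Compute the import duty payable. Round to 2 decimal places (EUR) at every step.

Import duty = 237 × 1.17 = 277.29

Import duty: EUR 277.29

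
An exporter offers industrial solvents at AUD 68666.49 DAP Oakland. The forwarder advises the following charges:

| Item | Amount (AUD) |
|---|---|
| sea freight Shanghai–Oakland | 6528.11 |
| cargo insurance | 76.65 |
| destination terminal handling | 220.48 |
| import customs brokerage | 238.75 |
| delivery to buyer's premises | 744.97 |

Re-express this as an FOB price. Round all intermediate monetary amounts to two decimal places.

Not relevant to the conversion: brokerage — on the buyer under both terms; not part of either seller's price.
From DAP to FOB, the seller no longer bears: freight, insurance, destination terminal, delivery.
FOB price = 68666.49 − 6528.11 − 76.65 − 220.48 − 744.97 = 61096.28

FOB price: AUD 61096.28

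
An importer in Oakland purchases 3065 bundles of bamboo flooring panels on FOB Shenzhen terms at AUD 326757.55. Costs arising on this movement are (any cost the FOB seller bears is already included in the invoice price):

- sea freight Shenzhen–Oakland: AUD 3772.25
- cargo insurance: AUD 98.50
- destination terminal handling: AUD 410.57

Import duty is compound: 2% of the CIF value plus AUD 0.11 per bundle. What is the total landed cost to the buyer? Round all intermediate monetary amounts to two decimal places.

FOB: the seller bears costs until goods are on board at the origin port; the buyer bears freight, insurance and all costs thereafter.
CIF value = FOB price + freight + insurance = 326757.55 + 3772.25 + 98.50 = 330628.30
Ad valorem component: 330628.30 × 2% = 6612.57
Specific component: 3065 × 0.11 = 337.15
Import duty = 6612.57 + 337.15 = 6949.72
Buyer bears: freight 3772.25 + insurance 98.50 + destination terminal 410.57 + duty 6949.72 = 11231.04
Landed cost = invoice 326757.55 + 11231.04 = 337988.59

Total landed cost: AUD 337988.59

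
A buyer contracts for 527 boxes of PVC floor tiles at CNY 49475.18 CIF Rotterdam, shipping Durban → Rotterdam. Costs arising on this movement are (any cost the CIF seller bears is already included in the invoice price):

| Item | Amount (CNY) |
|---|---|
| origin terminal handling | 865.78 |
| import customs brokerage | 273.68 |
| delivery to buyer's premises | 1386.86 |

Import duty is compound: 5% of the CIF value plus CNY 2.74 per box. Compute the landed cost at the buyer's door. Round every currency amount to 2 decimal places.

Total landed cost: CNY 55053.46

CIF: the seller pays costs through ocean freight and marine insurance to the destination port.
Already in the invoice (seller's account under CIF): origin terminal — exclude.
The CIF price already equals the CIF value: 49475.18
Ad valorem component: 49475.18 × 5% = 2473.76
Specific component: 527 × 2.74 = 1443.98
Import duty = 2473.76 + 1443.98 = 3917.74
Buyer bears: brokerage 273.68 + delivery 1386.86 + duty 3917.74 = 5578.28
Landed cost = invoice 49475.18 + 5578.28 = 55053.46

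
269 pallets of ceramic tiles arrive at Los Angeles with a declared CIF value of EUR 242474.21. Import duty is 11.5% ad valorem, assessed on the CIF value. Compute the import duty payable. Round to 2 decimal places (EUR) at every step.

Import duty = 242474.21 × 11.5% = 27884.53

Import duty: EUR 27884.53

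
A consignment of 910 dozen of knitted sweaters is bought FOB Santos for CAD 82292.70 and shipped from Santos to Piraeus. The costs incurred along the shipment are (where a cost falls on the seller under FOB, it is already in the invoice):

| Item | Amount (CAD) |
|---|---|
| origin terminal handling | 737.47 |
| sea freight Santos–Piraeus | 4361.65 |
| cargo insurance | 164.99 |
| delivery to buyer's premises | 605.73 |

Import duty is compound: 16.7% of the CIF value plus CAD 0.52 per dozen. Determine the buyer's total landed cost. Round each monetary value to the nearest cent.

FOB: the seller bears costs until goods are on board at the origin port; the buyer bears freight, insurance and all costs thereafter.
Already in the invoice (seller's account under FOB): origin terminal — exclude.
CIF value = FOB price + freight + insurance = 82292.70 + 4361.65 + 164.99 = 86819.34
Ad valorem component: 86819.34 × 16.7% = 14498.83
Specific component: 910 × 0.52 = 473.20
Import duty = 14498.83 + 473.20 = 14972.03
Buyer bears: freight 4361.65 + insurance 164.99 + delivery 605.73 + duty 14972.03 = 20104.40
Landed cost = invoice 82292.70 + 20104.40 = 102397.10

Total landed cost: CAD 102397.10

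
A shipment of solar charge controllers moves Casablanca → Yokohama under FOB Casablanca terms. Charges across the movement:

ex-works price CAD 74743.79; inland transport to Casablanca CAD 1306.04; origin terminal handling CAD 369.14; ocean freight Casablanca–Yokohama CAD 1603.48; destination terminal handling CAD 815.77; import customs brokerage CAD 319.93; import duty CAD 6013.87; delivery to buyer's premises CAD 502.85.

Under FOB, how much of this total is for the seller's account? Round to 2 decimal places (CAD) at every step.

FOB: the seller bears costs until goods are on board at the origin port; the buyer bears freight, insurance and all costs thereafter.
Seller's account: goods 74743.79 + inland to port 1306.04 + origin terminal 369.14 = 76418.97
Buyer's account: freight 1603.48 + destination terminal 815.77 + brokerage 319.93 + duty 6013.87 + delivery 502.85 = 9255.90

Seller's account: CAD 76418.97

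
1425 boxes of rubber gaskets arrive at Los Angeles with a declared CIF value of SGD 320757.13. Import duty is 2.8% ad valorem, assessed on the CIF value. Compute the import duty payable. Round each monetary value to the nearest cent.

Import duty = 320757.13 × 2.8% = 8981.20

Import duty: SGD 8981.20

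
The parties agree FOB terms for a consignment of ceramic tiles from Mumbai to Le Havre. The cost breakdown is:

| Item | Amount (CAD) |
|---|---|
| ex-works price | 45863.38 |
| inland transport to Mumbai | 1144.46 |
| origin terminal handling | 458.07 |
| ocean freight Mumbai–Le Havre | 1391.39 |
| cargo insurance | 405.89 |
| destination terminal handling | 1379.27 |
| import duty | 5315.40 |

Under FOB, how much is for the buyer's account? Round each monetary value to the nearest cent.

Buyer's account: CAD 8491.95

FOB: the seller bears costs until goods are on board at the origin port; the buyer bears freight, insurance and all costs thereafter.
Seller's account: goods 45863.38 + inland to port 1144.46 + origin terminal 458.07 = 47465.91
Buyer's account: freight 1391.39 + insurance 405.89 + destination terminal 1379.27 + duty 5315.40 = 8491.95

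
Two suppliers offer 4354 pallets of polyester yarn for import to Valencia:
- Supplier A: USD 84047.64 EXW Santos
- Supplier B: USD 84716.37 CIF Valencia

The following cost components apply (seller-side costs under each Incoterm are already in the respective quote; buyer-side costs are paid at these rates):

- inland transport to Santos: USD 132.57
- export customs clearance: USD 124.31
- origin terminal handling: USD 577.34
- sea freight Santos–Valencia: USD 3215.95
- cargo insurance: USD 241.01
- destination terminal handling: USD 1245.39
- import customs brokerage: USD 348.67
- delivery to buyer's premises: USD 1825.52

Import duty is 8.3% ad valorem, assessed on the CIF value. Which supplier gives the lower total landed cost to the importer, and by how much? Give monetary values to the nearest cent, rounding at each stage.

Supplier A (EXW):
CIF value = EXW price + inland to port + export clearance + origin terminal + freight + insurance = 84047.64 + 132.57 + 124.31 + 577.34 + 3215.95 + 241.01 = 88338.82
Import duty = 88338.82 × 8.3% = 7332.12
Buyer bears (A): 132.57 + 124.31 + 577.34 + 3215.95 + 241.01 + 1245.39 + 348.67 + 1825.52 = 7710.76
Landed cost (A) = invoice 84047.64 + 7710.76 + duty 7332.12 = 99090.52
Supplier B (CIF):
The CIF price already equals the CIF value: 84716.37
Import duty = 84716.37 × 8.3% = 7031.46
Buyer bears (B): 1245.39 + 348.67 + 1825.52 = 3419.58
Landed cost (B) = invoice 84716.37 + 3419.58 + duty 7031.46 = 95167.41
Difference = |99090.52 − 95167.41| = 3923.11

Supplier B is cheaper by USD 3923.11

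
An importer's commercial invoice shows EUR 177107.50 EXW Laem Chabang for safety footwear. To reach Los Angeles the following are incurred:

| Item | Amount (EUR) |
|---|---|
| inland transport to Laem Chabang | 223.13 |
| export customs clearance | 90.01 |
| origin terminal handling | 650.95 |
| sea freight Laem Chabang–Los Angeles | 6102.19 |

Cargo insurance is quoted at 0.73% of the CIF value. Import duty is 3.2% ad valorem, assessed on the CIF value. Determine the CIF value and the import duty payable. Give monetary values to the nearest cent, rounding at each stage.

CIF value: EUR 185528.14; import duty: EUR 5936.90

Let C be the CIF value. C = EXW price + pre-shipment costs + freight + 0.73% × C
C − 0.73% × C = 177107.50 + 223.13 + 90.01 + 650.95 + 6102.19
0.9927 × C = 184173.78
C = 184173.78 / 0.9927 = 185528.14
Insurance premium = 0.73% × 185528.14 = 1354.36
Import duty = 185528.14 × 3.2% = 5936.90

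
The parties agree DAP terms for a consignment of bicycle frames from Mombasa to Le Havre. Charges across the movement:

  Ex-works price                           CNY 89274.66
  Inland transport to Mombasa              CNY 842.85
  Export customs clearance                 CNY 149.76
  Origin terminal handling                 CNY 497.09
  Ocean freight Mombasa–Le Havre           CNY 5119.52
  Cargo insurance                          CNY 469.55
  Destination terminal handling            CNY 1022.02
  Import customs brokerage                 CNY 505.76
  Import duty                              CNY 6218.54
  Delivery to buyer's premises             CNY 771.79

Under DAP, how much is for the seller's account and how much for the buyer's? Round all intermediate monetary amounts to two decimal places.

DAP: the seller bears all costs to the named destination except import duty and clearance.
Seller's account: goods 89274.66 + inland to port 842.85 + export clearance 149.76 + origin terminal 497.09 + freight 5119.52 + insurance 469.55 + destination terminal 1022.02 + delivery 771.79 = 98147.24
Buyer's account: brokerage 505.76 + duty 6218.54 = 6724.30

Seller: CNY 98147.24; buyer: CNY 6724.30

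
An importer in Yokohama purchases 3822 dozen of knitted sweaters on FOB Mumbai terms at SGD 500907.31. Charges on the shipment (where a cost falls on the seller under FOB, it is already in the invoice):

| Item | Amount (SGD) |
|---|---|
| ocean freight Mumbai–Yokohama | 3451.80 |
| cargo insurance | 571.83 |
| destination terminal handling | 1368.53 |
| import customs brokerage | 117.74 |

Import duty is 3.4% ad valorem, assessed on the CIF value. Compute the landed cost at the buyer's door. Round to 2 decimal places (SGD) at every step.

FOB: the seller bears costs until goods are on board at the origin port; the buyer bears freight, insurance and all costs thereafter.
CIF value = FOB price + freight + insurance = 500907.31 + 3451.80 + 571.83 = 504930.94
Import duty = 504930.94 × 3.4% = 17167.65
Buyer bears: freight 3451.80 + insurance 571.83 + destination terminal 1368.53 + brokerage 117.74 + duty 17167.65 = 22677.55
Landed cost = invoice 500907.31 + 22677.55 = 523584.86

Total landed cost: SGD 523584.86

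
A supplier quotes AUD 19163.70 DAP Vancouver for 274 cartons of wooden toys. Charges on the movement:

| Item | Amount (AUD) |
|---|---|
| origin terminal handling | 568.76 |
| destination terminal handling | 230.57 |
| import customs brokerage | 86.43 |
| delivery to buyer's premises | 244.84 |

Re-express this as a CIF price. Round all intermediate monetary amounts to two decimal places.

CIF price: AUD 18688.29

Not relevant to the conversion: origin terminal — on the seller under both DAP and CIF; already in the DAP price and stays in the CIF price. brokerage — on the buyer under both terms; not part of either seller's price.
From DAP to CIF, the seller no longer bears: destination terminal, delivery.
CIF price = 19163.70 − 230.57 − 244.84 = 18688.29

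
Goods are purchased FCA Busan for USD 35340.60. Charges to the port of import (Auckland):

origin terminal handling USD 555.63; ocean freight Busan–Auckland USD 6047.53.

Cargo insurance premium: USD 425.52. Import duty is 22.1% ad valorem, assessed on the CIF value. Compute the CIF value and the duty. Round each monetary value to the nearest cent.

CIF value: USD 42369.28; import duty: USD 9363.61

CIF = FCA price + pre-shipment costs + freight + insurance
CIF = 35340.60 + 555.63 + 6047.53 + 425.52 = 42369.28
Import duty = 42369.28 × 22.1% = 9363.61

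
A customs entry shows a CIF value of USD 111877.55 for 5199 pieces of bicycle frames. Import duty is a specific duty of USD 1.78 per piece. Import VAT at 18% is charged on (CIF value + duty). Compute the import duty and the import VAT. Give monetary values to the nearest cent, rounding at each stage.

Import duty: USD 9254.22; import VAT: USD 21803.72

Import duty = 5199 × 1.78 = 9254.22
VAT base = CIF + duty = 111877.55 + 9254.22 = 121131.77
Import VAT = 121131.77 × 18% = 21803.72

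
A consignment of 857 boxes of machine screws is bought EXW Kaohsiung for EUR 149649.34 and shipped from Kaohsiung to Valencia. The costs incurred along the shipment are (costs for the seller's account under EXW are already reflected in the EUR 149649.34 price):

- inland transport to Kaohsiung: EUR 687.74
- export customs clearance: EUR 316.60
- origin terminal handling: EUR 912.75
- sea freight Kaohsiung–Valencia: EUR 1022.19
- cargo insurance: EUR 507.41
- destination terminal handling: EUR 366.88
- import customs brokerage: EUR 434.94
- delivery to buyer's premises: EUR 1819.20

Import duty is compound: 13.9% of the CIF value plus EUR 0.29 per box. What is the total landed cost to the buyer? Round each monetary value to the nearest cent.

EXW: the seller makes goods available at their premises; the buyer bears all onward costs.
CIF value = EXW price + inland to port + export clearance + origin terminal + freight + insurance = 149649.34 + 687.74 + 316.60 + 912.75 + 1022.19 + 507.41 = 153096.03
Ad valorem component: 153096.03 × 13.9% = 21280.35
Specific component: 857 × 0.29 = 248.53
Import duty = 21280.35 + 248.53 = 21528.88
Buyer bears: inland to port 687.74 + export clearance 316.60 + origin terminal 912.75 + freight 1022.19 + insurance 507.41 + destination terminal 366.88 + brokerage 434.94 + delivery 1819.20 + duty 21528.88 = 27596.59
Landed cost = invoice 149649.34 + 27596.59 = 177245.93

Total landed cost: EUR 177245.93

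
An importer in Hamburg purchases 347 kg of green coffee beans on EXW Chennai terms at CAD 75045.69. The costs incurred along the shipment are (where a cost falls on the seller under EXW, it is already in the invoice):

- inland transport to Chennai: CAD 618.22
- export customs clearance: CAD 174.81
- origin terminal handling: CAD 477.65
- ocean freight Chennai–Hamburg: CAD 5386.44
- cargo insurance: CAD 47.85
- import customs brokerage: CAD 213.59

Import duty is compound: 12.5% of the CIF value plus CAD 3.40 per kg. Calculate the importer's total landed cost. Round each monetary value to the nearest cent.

Total landed cost: CAD 93362.88

EXW: the seller makes goods available at their premises; the buyer bears all onward costs.
CIF value = EXW price + inland to port + export clearance + origin terminal + freight + insurance = 75045.69 + 618.22 + 174.81 + 477.65 + 5386.44 + 47.85 = 81750.66
Ad valorem component: 81750.66 × 12.5% = 10218.83
Specific component: 347 × 3.40 = 1179.80
Import duty = 10218.83 + 1179.80 = 11398.63
Buyer bears: inland to port 618.22 + export clearance 174.81 + origin terminal 477.65 + freight 5386.44 + insurance 47.85 + brokerage 213.59 + duty 11398.63 = 18317.19
Landed cost = invoice 75045.69 + 18317.19 = 93362.88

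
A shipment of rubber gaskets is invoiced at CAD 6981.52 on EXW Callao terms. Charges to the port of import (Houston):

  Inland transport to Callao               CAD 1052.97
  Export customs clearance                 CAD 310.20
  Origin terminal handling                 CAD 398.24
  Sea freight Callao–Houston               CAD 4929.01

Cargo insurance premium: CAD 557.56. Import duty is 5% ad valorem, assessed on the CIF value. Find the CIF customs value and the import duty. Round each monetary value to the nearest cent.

CIF value: CAD 14229.50; import duty: CAD 711.48

CIF = EXW price + pre-shipment costs + freight + insurance
CIF = 6981.52 + 1052.97 + 310.20 + 398.24 + 4929.01 + 557.56 = 14229.50
Import duty = 14229.50 × 5% = 711.48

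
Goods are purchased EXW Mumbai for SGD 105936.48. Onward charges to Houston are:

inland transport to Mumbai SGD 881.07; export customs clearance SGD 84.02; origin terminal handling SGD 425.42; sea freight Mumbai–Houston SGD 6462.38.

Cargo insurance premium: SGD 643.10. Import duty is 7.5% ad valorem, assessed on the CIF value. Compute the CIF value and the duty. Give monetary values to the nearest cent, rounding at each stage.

CIF = EXW price + pre-shipment costs + freight + insurance
CIF = 105936.48 + 881.07 + 84.02 + 425.42 + 6462.38 + 643.10 = 114432.47
Import duty = 114432.47 × 7.5% = 8582.44

CIF value: SGD 114432.47; import duty: SGD 8582.44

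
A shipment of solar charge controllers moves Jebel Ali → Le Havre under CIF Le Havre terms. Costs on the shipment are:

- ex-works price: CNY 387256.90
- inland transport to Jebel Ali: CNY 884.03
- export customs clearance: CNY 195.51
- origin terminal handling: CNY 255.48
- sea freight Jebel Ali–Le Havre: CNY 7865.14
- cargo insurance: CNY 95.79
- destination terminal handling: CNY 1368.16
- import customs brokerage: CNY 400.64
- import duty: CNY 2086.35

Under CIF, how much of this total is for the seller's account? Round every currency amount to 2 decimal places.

CIF: the seller pays costs through ocean freight and marine insurance to the destination port.
Seller's account: goods 387256.90 + inland to port 884.03 + export clearance 195.51 + origin terminal 255.48 + freight 7865.14 + insurance 95.79 = 396552.85
Buyer's account: destination terminal 1368.16 + brokerage 400.64 + duty 2086.35 = 3855.15

Seller's account: CNY 396552.85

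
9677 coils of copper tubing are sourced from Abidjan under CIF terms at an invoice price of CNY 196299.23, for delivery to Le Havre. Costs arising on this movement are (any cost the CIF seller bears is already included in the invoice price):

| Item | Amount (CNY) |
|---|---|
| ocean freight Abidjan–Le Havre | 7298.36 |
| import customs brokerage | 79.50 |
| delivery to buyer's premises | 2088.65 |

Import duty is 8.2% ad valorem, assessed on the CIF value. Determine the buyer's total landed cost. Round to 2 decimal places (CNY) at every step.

CIF: the seller pays costs through ocean freight and marine insurance to the destination port.
Already in the invoice (seller's account under CIF): freight — exclude.
The CIF price already equals the CIF value: 196299.23
Import duty = 196299.23 × 8.2% = 16096.54
Buyer bears: brokerage 79.50 + delivery 2088.65 + duty 16096.54 = 18264.69
Landed cost = invoice 196299.23 + 18264.69 = 214563.92

Total landed cost: CNY 214563.92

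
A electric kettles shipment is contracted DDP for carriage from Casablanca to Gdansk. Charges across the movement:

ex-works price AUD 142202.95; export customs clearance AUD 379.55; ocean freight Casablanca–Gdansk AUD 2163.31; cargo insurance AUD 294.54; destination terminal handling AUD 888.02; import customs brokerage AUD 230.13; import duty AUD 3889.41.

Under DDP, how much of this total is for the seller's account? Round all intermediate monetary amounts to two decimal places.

Seller's account: AUD 150047.91

DDP: the seller bears all costs including import duty.
Seller's account: goods 142202.95 + export clearance 379.55 + freight 2163.31 + insurance 294.54 + destination terminal 888.02 + brokerage 230.13 + duty 3889.41 = 150047.91
Buyer's account: 0.00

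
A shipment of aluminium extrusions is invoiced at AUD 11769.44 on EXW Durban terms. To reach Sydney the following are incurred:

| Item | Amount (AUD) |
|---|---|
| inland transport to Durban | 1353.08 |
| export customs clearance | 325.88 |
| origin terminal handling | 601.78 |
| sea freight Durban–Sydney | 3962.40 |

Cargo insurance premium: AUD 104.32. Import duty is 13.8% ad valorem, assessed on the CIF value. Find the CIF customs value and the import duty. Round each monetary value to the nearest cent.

CIF value: AUD 18116.90; import duty: AUD 2500.13

CIF = EXW price + pre-shipment costs + freight + insurance
CIF = 11769.44 + 1353.08 + 325.88 + 601.78 + 3962.40 + 104.32 = 18116.90
Import duty = 18116.90 × 13.8% = 2500.13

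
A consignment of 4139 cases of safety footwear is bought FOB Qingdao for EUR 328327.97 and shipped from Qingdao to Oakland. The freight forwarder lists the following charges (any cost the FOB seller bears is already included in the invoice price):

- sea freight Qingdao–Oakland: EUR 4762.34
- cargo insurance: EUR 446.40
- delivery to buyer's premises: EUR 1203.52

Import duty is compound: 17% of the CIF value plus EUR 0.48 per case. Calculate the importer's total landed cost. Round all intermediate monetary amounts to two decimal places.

FOB: the seller bears costs until goods are on board at the origin port; the buyer bears freight, insurance and all costs thereafter.
CIF value = FOB price + freight + insurance = 328327.97 + 4762.34 + 446.40 = 333536.71
Ad valorem component: 333536.71 × 17% = 56701.24
Specific component: 4139 × 0.48 = 1986.72
Import duty = 56701.24 + 1986.72 = 58687.96
Buyer bears: freight 4762.34 + insurance 446.40 + delivery 1203.52 + duty 58687.96 = 65100.22
Landed cost = invoice 328327.97 + 65100.22 = 393428.19

Total landed cost: EUR 393428.19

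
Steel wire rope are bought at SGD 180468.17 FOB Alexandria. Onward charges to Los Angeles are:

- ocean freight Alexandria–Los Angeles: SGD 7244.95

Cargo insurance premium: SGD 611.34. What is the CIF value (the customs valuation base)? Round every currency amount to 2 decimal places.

CIF value: SGD 188324.46

CIF = FOB price + freight + insurance
CIF = 180468.17 + 7244.95 + 611.34 = 188324.46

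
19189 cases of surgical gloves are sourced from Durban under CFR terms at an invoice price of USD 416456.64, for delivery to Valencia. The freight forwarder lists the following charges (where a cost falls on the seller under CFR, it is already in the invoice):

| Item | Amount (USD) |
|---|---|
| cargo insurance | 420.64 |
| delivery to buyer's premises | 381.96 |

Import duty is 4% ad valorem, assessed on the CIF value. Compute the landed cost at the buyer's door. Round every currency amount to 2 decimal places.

CFR: the seller pays costs through ocean freight to the destination port, but not insurance.
CIF value = CFR price + insurance = 416456.64 + 420.64 = 416877.28
Import duty = 416877.28 × 4% = 16675.09
Buyer bears: insurance 420.64 + delivery 381.96 + duty 16675.09 = 17477.69
Landed cost = invoice 416456.64 + 17477.69 = 433934.33

Total landed cost: USD 433934.33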